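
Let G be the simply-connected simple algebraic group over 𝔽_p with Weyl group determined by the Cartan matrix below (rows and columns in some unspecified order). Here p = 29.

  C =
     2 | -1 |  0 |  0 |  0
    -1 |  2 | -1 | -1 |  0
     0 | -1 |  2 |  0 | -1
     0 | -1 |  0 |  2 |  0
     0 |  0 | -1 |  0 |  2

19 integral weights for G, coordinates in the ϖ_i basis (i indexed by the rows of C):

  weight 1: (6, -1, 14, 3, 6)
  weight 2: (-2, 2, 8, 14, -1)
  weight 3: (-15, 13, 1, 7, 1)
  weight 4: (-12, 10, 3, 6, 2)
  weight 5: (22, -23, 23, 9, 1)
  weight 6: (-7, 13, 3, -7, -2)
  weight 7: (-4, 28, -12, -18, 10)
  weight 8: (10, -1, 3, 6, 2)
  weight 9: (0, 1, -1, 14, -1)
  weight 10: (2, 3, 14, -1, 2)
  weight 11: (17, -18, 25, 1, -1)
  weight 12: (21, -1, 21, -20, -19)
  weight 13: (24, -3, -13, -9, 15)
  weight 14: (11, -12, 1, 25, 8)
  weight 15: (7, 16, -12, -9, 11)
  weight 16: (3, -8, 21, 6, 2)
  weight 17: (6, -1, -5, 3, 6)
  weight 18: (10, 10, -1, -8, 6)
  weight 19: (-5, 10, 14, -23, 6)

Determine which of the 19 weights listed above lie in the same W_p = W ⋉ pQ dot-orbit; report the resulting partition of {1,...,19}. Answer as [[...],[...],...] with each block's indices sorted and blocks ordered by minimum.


Root system D_5: the 5×5 matrix C matches after relabeling.

Each λ_j+ρ reduced to Ā_29; 5-tuples below use C's row order:

    λ_1+ρ ↦ (3, 4, 0, 0, 3)
    λ_2+ρ ↦ (1, 2, 0, 15, 0)
    λ_3+ρ ↦ (14, 0, 2, 8, 2)
    λ_4+ρ ↦ (11, 0, 4, 7, 3)
    λ_5+ρ ↦ (1, 2, 2, 12, 6)
    λ_6+ρ ↦ (6, 2, 3, 6, 1)
    λ_7+ρ ↦ (1, 2, 0, 15, 0)
    λ_8+ρ ↦ (11, 0, 4, 7, 3)
    λ_9+ρ ↦ (1, 2, 0, 15, 0)
    λ_10+ρ ↦ (3, 4, 0, 0, 3)
    λ_11+ρ ↦ (1, 2, 0, 15, 0)
    λ_12+ρ ↦ (3, 4, 0, 0, 3)
    λ_13+ρ ↦ (1, 2, 2, 12, 6)
    λ_14+ρ ↦ (1, 2, 0, 15, 0)
    λ_15+ρ ↦ (6, 2, 3, 6, 1)
    λ_16+ρ ↦ (3, 4, 0, 0, 3)
    λ_17+ρ ↦ (3, 4, 0, 0, 3)
    λ_18+ρ ↦ (11, 0, 4, 7, 3)
    λ_19+ρ ↦ (11, 0, 4, 7, 3)

6 distinct reps among the 19 weights ⇒ 6 W_29-linkage classes:

[[1, 10, 12, 16, 17], [2, 7, 9, 11, 14], [3], [4, 8, 18, 19], [5, 13], [6, 15]]


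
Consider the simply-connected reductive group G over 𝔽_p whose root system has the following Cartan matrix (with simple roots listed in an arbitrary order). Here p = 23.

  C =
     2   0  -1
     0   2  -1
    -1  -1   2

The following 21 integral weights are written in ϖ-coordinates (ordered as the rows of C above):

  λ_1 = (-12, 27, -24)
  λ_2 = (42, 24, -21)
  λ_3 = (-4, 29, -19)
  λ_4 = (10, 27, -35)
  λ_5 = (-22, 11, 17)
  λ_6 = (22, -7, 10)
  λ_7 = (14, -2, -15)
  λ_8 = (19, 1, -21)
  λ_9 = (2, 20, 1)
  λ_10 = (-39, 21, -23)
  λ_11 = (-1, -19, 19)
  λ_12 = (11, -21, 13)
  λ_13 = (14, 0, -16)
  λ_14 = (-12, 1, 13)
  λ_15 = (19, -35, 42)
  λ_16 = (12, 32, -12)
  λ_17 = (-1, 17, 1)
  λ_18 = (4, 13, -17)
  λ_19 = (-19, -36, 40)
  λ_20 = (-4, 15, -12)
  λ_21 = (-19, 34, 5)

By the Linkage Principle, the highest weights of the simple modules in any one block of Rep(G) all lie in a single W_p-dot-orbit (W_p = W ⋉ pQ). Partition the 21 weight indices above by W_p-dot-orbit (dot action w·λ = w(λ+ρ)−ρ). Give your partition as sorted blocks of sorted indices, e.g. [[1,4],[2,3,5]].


C ↔ A_3 under row/col permutation; |W(A_3)| = 24.

W_23-reps of the 21 weights in Ā_23 (same 3-coord order as C):

    [1] (12, 5, 0)
    [2] (0, 18, 2)
    [3] (11, 2, 3)
    [4] (12, 5, 0)
    [5] (11, 2, 3)
    [6] (12, 5, 0)
    [7] (0, 14, 1)
    [8] (0, 18, 2)
    [9] (0, 18, 2)
    [10] (0, 14, 1)
    [11] (0, 18, 2)
    [12] (3, 11, 6)
    [13] (0, 14, 1)
    [14] (11, 2, 3)
    [15] (3, 11, 6)
    [16] (10, 10, 1)
    [17] (0, 18, 2)
    [18] (11, 2, 3)
    [19] (12, 5, 0)
    [20] (11, 2, 3)
    [21] (12, 5, 0)

Linkage partition of the 21 weights (6 classes, p=23):

[[1, 4, 6, 19, 21], [2, 8, 9, 11, 17], [3, 5, 14, 18, 20], [7, 10, 13], [12, 15], [16]]


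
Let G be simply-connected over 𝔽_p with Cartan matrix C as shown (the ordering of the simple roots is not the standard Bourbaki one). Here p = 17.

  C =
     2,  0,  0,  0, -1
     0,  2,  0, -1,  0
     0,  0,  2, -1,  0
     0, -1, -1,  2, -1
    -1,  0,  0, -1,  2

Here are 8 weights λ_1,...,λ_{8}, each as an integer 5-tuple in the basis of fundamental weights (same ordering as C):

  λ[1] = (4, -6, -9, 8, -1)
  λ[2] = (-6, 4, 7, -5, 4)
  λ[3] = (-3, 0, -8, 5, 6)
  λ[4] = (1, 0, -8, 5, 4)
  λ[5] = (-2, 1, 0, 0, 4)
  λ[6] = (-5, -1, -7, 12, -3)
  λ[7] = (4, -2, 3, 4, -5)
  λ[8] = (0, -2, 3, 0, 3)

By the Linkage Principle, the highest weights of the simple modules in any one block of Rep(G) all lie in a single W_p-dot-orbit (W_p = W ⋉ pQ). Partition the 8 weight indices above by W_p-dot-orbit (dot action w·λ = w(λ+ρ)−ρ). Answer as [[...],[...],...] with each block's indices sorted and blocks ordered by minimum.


Cartan matrix: type D_5 (|W|=1920); un-permuting the 5 rows.

Folding the 8 weights λ_j+ρ into Ā_17 (reps in the given 5-coord order):

  [1] (1, 1, 4, 0, 4)
  [2] (1, 1, 4, 0, 4)
  [3] (2, 0, 6, 1, 3)
  [4] (2, 0, 6, 1, 3)
  [5] (1, 2, 1, 1, 4)
  [6] (2, 0, 6, 1, 3)
  [7] (1, 1, 4, 0, 4)
  [8] (1, 1, 4, 0, 4)

Linkage partition of the 8 weights (3 classes, p=17):

[[1, 2, 7, 8], [3, 4, 6], [5]]


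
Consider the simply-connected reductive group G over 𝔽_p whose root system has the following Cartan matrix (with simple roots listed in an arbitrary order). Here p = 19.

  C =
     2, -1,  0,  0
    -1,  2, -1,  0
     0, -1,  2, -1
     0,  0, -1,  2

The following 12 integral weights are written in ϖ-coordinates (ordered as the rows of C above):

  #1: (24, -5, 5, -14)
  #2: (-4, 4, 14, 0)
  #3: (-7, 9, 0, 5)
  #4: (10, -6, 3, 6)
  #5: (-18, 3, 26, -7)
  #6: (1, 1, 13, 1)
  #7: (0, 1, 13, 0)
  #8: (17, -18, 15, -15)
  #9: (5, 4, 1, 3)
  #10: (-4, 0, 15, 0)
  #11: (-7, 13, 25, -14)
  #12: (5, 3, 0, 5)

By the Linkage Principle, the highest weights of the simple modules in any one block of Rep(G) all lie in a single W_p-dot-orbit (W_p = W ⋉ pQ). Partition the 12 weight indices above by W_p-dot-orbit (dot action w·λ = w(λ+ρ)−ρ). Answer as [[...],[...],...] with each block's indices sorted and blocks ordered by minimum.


A_4 Cartan matrix, 4 simple roots permuted; ρ=(1,1,1,1).

Each λ_j+ρ reduced to Ā_19; 4-tuples below use C's row order:

  1: (6, 5, 2, 4);  2: (1, 2, 14, 1);  3: (6, 4, 1, 6);  4: (6, 4, 1, 6);  5: (6, 5, 2, 4);  6: (1, 2, 14, 1);  7: (1, 2, 14, 1);  8: (1, 2, 14, 1);  9: (6, 5, 2, 4);  10: (1, 2, 14, 1);  11: (6, 5, 2, 4);  12: (6, 4, 1, 6)

Grouping the 12 weights by Ā_19-representative: 3 linkage classes.

[[1, 5, 9, 11], [2, 6, 7, 8, 10], [3, 4, 12]]


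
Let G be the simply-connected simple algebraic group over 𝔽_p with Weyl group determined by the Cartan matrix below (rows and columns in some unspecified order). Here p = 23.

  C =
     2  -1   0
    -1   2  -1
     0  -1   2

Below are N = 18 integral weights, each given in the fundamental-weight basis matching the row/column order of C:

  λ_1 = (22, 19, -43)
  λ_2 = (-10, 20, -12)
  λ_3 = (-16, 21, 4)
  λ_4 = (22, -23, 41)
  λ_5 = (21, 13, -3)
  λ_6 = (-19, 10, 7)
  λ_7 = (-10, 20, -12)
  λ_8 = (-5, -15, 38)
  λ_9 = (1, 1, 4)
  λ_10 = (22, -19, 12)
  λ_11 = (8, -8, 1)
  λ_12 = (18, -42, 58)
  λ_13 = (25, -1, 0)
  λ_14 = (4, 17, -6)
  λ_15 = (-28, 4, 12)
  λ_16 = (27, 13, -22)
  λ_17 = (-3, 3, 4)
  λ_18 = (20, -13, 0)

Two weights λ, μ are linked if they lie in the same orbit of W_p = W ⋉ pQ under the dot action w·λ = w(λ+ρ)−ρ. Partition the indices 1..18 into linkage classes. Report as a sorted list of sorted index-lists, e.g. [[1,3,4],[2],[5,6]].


Cartan matrix: type A_3 (|W|=24); un-permuting the 3 rows.

Ā_23 reps of the 18 weights (A_3, coords as presented):

  1: (19, 3, 0);  2: (9, 1, 11);  3: (11, 7, 1);  4: (19, 3, 0);  5: (9, 1, 11);  6: (11, 7, 1);  7: (9, 1, 11);  8: (2, 2, 5);  9: (2, 2, 5);  10: (5, 13, 5);  11: (2, 2, 5);  12: (1, 13, 5);  13: (19, 3, 0);  14: (5, 13, 5);  15: (1, 13, 5);  16: (2, 2, 5);  17: (2, 2, 5);  18: (9, 1, 11)

Partition of {1..18} into 6 W_23-dot-orbits:

[[1, 4, 13], [2, 5, 7, 18], [3, 6], [8, 9, 11, 16, 17], [10, 14], [12, 15]]


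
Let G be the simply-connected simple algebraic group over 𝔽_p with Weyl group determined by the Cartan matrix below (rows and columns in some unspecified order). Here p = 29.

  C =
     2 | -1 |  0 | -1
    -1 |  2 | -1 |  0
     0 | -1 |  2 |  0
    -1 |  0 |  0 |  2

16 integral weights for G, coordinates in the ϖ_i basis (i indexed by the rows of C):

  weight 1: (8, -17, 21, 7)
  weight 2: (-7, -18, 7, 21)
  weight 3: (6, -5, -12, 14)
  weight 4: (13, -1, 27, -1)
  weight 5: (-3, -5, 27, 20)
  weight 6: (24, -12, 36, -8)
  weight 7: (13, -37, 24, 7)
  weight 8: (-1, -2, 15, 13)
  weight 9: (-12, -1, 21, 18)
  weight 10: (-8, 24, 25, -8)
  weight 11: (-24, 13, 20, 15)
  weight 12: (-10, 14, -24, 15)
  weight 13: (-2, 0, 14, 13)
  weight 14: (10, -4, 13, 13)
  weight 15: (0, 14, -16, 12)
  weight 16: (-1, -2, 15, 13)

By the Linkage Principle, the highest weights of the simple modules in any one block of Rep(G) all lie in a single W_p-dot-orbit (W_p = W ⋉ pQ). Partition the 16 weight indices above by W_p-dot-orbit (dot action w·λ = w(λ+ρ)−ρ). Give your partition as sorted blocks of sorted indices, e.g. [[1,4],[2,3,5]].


Root system A_4: the 4×4 matrix C matches after relabeling.

Each λ_j+ρ reduced to Ā_29; 4-tuples below use C's row order:

  1: (7, 9, 6, 1);  2: (7, 9, 6, 1);  3: (8, 3, 4, 7);  4: (1, 0, 15, 13);  5: (4, 2, 8, 1);  6: (8, 3, 4, 7);  7: (8, 3, 4, 7);  8: (1, 0, 15, 13);  9: (0, 11, 10, 7);  10: (8, 3, 4, 7);  11: (7, 9, 6, 1);  12: (7, 9, 6, 1);  13: (1, 0, 15, 13);  14: (8, 3, 4, 7);  15: (1, 0, 15, 13);  16: (1, 0, 15, 13)

5 distinct reps among the 16 weights ⇒ 5 W_29-linkage classes:

[[1, 2, 11, 12], [3, 6, 7, 10, 14], [4, 8, 13, 15, 16], [5], [9]]


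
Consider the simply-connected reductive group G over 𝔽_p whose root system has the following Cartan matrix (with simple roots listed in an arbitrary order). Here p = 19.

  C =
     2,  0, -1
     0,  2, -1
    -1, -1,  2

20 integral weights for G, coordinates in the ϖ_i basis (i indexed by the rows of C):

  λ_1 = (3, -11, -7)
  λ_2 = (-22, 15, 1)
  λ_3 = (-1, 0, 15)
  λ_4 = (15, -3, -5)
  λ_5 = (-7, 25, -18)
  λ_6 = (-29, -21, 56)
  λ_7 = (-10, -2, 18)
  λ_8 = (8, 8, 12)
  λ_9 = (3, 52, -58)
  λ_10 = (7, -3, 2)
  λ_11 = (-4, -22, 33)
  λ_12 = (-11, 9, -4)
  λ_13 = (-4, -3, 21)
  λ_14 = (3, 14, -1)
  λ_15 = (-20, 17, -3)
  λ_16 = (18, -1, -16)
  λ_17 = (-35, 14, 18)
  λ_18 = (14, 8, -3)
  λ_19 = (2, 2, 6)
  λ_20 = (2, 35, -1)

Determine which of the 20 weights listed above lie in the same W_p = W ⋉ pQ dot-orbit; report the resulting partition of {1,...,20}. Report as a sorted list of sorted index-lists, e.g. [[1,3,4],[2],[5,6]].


Root system A_3: the 3×3 matrix C matches after relabeling.

Folding the 20 weights λ_j+ρ into Ā_19 (reps in the given 3-coord order):

  1: (10, 4, 2)
  2: (0, 1, 16)
  3: (0, 1, 16)
  4: (10, 4, 2)
  5: (10, 4, 2)
  6: (9, 1, 9)
  7: (9, 1, 9)
  8: (3, 3, 7)
  9: (4, 15, 0)
  10: (8, 2, 1)
  11: (10, 4, 2)
  12: (3, 3, 7)
  13: (0, 1, 16)
  14: (4, 15, 0)
  15: (0, 1, 16)
  16: (4, 15, 0)
  17: (4, 15, 0)
  18: (10, 4, 2)
  19: (3, 3, 7)
  20: (0, 1, 16)

Partition of {1..20} into 6 W_19-dot-orbits:

[[1, 4, 5, 11, 18], [2, 3, 13, 15, 20], [6, 7], [8, 12, 19], [9, 14, 16, 17], [10]]


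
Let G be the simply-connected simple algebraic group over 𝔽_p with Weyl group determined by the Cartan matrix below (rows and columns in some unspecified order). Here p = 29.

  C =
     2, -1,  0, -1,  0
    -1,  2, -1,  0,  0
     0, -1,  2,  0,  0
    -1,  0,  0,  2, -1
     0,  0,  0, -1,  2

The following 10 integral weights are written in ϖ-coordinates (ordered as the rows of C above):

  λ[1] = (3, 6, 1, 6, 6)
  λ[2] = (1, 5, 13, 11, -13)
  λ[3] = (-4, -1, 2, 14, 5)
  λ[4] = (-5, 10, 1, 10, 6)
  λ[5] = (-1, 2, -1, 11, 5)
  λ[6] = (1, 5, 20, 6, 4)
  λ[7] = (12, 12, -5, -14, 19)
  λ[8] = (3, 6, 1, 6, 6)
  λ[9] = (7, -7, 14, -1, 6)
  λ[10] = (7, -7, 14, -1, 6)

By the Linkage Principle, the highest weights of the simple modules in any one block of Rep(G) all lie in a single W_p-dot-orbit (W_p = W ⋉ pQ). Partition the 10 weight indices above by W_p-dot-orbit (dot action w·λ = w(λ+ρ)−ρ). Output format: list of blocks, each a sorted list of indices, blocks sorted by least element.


C ↔ A_5 under row/col permutation; |W(A_5)| = 720.

Ā_29 reps of the 10 weights (A_5, coords as presented):

  λ_1+ρ ↦ (4, 7, 2, 7, 7) · λ_2+ρ ↦ (2, 6, 9, 0, 7) · λ_3+ρ ↦ (0, 3, 0, 12, 6) · λ_4+ρ ↦ (4, 7, 2, 7, 7) · λ_5+ρ ↦ (0, 3, 0, 12, 6) · λ_6+ρ ↦ (2, 6, 9, 0, 7) · λ_7+ρ ↦ (0, 9, 0, 13, 3) · λ_8+ρ ↦ (4, 7, 2, 7, 7) · λ_9+ρ ↦ (2, 6, 9, 0, 7) · λ_10+ρ ↦ (2, 6, 9, 0, 7)

Grouping the 10 weights by Ā_29-representative: 4 linkage classes.

[[1, 4, 8], [2, 6, 9, 10], [3, 5], [7]]


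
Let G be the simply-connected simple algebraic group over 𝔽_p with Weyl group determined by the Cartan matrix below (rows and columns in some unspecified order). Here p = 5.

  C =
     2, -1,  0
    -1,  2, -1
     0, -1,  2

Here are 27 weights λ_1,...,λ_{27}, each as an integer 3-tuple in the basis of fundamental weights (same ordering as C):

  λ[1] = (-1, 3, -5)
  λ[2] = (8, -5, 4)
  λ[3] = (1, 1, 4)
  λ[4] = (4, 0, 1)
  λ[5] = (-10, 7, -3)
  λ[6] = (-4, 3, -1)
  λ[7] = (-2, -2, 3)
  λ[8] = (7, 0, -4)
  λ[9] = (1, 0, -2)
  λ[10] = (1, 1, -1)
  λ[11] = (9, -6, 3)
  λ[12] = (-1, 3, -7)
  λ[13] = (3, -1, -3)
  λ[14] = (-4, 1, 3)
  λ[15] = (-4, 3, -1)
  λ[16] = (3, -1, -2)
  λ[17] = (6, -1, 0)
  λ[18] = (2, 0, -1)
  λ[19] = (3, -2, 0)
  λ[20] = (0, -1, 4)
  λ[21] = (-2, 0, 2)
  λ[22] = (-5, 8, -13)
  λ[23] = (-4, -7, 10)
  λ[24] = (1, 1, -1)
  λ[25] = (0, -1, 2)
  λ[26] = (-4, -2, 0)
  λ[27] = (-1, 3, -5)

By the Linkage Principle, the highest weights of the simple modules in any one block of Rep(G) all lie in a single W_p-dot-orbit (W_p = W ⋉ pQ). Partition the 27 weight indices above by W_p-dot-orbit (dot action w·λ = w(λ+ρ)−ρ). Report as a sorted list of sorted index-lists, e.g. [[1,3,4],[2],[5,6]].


Type A_3, rank 3, |W|=24; reorder rows/cols to standard.

Folding the 27 weights λ_j+ρ into Ā_5 (reps in the given 3-coord order):

  1: (0, 0, 4);  2: (0, 0, 4);  3: (2, 0, 1);  4: (2, 0, 1);  5: (1, 1, 2);  6: (3, 1, 0);  7: (1, 1, 2);  8: (1, 1, 2);  9: (2, 0, 1);  10: (2, 2, 0);  11: (0, 0, 4);  12: (1, 0, 3);  13: (2, 2, 0);  14: (1, 1, 2);  15: (3, 1, 0);  16: (3, 1, 0);  17: (2, 2, 0);  18: (3, 1, 0);  19: (3, 1, 0);  20: (0, 0, 4);  21: (1, 0, 3);  22: (2, 2, 0);  23: (1, 0, 3);  24: (2, 2, 0);  25: (1, 0, 3);  26: (1, 0, 3);  27: (0, 0, 4)

Grouping the 27 weights by Ā_5-representative: 6 linkage classes.

[[1, 2, 11, 20, 27], [3, 4, 9], [5, 7, 8, 14], [6, 15, 16, 18, 19], [10, 13, 17, 22, 24], [12, 21, 23, 25, 26]]


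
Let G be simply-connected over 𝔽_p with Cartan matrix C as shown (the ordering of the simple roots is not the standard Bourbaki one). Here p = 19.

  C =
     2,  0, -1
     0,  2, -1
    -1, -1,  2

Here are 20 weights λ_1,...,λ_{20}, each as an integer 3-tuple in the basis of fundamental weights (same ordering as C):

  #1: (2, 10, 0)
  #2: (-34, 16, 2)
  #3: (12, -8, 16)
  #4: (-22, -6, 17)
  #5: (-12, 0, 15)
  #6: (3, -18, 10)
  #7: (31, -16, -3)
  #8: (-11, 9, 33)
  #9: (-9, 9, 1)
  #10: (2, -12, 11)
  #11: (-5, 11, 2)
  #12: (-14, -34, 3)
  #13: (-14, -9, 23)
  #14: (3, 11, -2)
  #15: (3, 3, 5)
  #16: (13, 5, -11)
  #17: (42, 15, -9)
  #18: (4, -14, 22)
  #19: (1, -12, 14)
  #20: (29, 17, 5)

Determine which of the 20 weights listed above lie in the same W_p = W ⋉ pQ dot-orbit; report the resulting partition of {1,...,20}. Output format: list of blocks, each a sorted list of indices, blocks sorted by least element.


C ↔ A_3 under row/col permutation; |W(A_3)| = 24.

W_19-reps of the 20 weights in Ā_19 (same 3-coord order as C):

    1: (3, 11, 1)
    2: (11, 1, 5)
    3: (2, 4, 6)
    4: (11, 1, 5)
    5: (11, 1, 5)
    6: (2, 11, 4)
    7: (2, 11, 4)
    8: (4, 4, 6)
    9: (2, 4, 6)
    10: (3, 11, 1)
    11: (3, 11, 1)
    12: (4, 4, 6)
    13: (8, 3, 3)
    14: (3, 11, 1)
    15: (4, 4, 6)
    16: (4, 4, 6)
    17: (8, 3, 3)
    18: (4, 4, 6)
    19: (2, 11, 4)
    20: (11, 1, 5)

Grouping the 20 weights by Ā_19-representative: 6 linkage classes.

[[1, 10, 11, 14], [2, 4, 5, 20], [3, 9], [6, 7, 19], [8, 12, 15, 16, 18], [13, 17]]


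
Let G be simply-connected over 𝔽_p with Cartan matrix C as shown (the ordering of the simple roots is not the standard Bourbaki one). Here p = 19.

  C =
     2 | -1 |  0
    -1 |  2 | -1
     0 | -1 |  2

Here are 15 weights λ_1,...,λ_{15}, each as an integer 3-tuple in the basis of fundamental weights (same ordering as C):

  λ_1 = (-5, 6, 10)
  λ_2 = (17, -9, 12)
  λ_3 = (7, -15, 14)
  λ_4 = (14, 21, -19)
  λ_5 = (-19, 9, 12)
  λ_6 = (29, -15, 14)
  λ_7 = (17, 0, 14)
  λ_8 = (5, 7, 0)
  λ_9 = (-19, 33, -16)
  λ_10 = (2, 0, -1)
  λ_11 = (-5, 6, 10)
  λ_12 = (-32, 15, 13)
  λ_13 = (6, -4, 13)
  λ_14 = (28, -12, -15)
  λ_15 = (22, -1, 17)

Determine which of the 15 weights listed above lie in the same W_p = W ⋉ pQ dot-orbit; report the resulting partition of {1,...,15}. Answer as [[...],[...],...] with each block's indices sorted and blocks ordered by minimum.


Dynkin diagram of C (from the 4 off-diagonal −1 entries): A_3.

λ_j+ρ reflected into Ā_19 (⟨·,θ^∨⟩≤19); 3-tuples as given:

  1: (4, 3, 11);  2: (6, 8, 1);  3: (6, 8, 1);  4: (3, 1, 0);  5: (6, 8, 1);  6: (4, 3, 11);  7: (3, 1, 0);  8: (6, 8, 1);  9: (3, 1, 0);  10: (3, 1, 0);  11: (4, 3, 11);  12: (4, 3, 11);  13: (4, 3, 11);  14: (6, 8, 1);  15: (3, 1, 0)

Grouping the 15 weights by Ā_19-representative: 3 linkage classes.

[[1, 6, 11, 12, 13], [2, 3, 5, 8, 14], [4, 7, 9, 10, 15]]


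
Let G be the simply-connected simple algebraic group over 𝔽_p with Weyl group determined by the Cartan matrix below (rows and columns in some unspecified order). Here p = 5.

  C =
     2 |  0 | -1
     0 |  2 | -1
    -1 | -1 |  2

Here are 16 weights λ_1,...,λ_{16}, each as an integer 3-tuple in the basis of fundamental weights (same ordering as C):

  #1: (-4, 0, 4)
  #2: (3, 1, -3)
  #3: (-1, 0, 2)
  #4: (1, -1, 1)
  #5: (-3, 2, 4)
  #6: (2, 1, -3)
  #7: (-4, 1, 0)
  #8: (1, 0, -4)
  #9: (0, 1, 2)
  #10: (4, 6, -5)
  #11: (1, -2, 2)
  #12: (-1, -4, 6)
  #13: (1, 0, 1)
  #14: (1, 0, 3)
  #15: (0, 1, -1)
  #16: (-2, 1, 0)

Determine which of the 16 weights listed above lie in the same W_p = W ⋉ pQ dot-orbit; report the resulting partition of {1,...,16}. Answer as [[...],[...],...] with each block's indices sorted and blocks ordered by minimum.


Type A_3, rank 3, |W|=24; reorder rows/cols to standard.

W_5-reps of the 16 weights in Ā_5 (same 3-coord order as C):

  1: (2, 0, 2) · 2: (2, 0, 2) · 3: (0, 1, 3) · 4: (2, 0, 2) · 5: (1, 0, 2) · 6: (1, 0, 2) · 7: (1, 0, 2) · 8: (1, 2, 0) · 9: (0, 1, 3) · 10: (2, 0, 2) · 11: (2, 1, 2) · 12: (2, 1, 2) · 13: (2, 1, 2) · 14: (0, 1, 3) · 15: (1, 2, 0) · 16: (1, 2, 0)

Grouping the 16 weights by Ā_5-representative: 5 linkage classes.

[[1, 2, 4, 10], [3, 9, 14], [5, 6, 7], [8, 15, 16], [11, 12, 13]]


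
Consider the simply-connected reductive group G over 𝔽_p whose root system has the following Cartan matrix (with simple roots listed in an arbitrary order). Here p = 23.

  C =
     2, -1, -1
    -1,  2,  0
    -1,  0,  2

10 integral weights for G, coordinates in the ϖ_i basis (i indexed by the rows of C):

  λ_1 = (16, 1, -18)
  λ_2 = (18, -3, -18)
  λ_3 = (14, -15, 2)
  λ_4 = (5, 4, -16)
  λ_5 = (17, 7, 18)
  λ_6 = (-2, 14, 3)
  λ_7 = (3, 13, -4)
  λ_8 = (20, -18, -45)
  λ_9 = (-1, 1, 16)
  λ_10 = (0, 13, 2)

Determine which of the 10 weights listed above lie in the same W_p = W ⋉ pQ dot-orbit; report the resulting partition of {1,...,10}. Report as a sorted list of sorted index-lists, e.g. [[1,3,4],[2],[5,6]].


Root system A_3: the 3×3 matrix C matches after relabeling.

Folding the 10 weights λ_j+ρ into Ā_23 (reps in the given 3-coord order):

  [1] (0, 2, 17)
  [2] (0, 2, 17)
  [3] (1, 14, 3)
  [4] (5, 4, 6)
  [5] (1, 14, 3)
  [6] (1, 14, 3)
  [7] (1, 14, 3)
  [8] (0, 2, 17)
  [9] (0, 2, 17)
  [10] (1, 14, 3)

Grouping the 10 weights by Ā_23-representative: 3 linkage classes.

[[1, 2, 8, 9], [3, 5, 6, 7, 10], [4]]


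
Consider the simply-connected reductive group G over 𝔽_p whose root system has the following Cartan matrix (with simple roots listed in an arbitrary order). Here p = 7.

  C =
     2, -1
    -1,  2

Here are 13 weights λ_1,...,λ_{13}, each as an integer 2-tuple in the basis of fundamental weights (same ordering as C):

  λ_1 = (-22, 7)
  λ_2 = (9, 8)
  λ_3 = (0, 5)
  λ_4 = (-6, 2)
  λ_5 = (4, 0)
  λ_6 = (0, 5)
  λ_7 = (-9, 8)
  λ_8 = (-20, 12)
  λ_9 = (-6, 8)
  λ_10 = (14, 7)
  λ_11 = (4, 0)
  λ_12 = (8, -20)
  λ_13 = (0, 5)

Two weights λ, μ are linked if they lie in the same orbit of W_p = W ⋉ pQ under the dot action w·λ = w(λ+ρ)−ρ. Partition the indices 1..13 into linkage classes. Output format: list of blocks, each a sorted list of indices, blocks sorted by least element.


Type A_2, rank 2, |W|=6; reorder rows/cols to standard.

Each λ_j+ρ reduced to Ā_7; 2-tuples below use C's row order:

  λ_1 → (1, 6);  λ_2 → (3, 2);  λ_3 → (1, 6);  λ_4 → (3, 2);  λ_5 → (5, 1);  λ_6 → (1, 6);  λ_7 → (5, 1);  λ_8 → (5, 1);  λ_9 → (3, 2);  λ_10 → (5, 1);  λ_11 → (5, 1);  λ_12 → (3, 2);  λ_13 → (1, 6)

Grouping the 13 weights by Ā_7-representative: 3 linkage classes.

[[1, 3, 6, 13], [2, 4, 9, 12], [5, 7, 8, 10, 11]]


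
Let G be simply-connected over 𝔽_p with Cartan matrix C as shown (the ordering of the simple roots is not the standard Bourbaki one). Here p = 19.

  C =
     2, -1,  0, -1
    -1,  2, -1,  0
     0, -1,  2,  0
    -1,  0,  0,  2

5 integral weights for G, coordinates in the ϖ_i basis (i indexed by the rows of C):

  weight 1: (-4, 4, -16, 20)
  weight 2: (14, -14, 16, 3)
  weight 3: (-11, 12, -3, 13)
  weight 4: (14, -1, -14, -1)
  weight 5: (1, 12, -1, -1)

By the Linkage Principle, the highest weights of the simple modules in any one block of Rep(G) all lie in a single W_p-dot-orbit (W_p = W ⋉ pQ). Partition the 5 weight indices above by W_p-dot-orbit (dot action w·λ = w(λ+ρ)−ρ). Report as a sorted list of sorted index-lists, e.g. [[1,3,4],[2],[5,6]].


C ↔ A_4 under row/col permutation; |W(A_4)| = 120.

Ā_19 reps of the 5 weights (A_4, coords as presented):

    1: (10, 1, 2, 4)
    2: (2, 13, 0, 0)
    3: (10, 1, 2, 4)
    4: (2, 13, 0, 0)
    5: (2, 13, 0, 0)

Partition of {1..5} into 2 W_19-dot-orbits:

[[1, 3], [2, 4, 5]]


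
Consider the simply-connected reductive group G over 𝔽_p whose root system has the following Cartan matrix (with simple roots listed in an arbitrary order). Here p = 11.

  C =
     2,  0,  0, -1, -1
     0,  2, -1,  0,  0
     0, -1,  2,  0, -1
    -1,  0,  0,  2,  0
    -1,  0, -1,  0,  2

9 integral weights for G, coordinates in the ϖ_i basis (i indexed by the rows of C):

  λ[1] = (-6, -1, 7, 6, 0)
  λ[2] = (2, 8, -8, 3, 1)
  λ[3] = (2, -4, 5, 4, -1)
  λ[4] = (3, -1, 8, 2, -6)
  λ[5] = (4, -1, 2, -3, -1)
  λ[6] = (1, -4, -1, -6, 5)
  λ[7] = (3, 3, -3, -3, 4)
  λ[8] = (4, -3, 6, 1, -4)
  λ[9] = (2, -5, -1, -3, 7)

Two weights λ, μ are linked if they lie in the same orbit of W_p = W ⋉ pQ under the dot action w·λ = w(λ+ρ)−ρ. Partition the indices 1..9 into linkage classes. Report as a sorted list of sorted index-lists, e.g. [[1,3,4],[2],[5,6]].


Cartan matrix: type A_5 (|W|=720); un-permuting the 5 rows.

Ā_11 reps of the 9 weights (A_5, coords as presented):

  1: (1, 0, 4, 2, 4);  2: (2, 2, 2, 2, 3);  3: (3, 0, 3, 2, 0);  4: (1, 0, 4, 2, 4);  5: (3, 0, 3, 2, 0);  6: (3, 0, 3, 2, 0);  7: (2, 2, 2, 2, 3);  8: (2, 2, 2, 2, 3);  9: (1, 0, 4, 2, 4)

Linkage partition of the 9 weights (3 classes, p=11):

[[1, 4, 9], [2, 7, 8], [3, 5, 6]]


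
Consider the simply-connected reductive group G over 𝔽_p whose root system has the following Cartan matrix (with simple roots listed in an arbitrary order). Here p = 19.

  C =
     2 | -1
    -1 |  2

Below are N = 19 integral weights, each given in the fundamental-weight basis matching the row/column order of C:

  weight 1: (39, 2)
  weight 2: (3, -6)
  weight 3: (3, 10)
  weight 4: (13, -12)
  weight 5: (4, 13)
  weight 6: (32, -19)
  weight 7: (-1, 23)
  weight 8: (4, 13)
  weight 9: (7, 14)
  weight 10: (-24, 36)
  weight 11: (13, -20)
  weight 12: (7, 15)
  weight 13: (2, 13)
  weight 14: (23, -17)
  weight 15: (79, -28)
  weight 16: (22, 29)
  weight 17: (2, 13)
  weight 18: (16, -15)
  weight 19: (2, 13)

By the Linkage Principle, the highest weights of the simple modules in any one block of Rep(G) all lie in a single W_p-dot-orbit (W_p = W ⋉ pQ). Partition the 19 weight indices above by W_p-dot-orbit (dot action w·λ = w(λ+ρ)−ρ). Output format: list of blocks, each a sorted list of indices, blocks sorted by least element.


Root system A_2: the 2×2 matrix C matches after relabeling.

Ā_19 reps of the 19 weights (A_2, coords as presented):

  [1] (3, 14);  [2] (1, 4);  [3] (4, 11);  [4] (3, 11);  [5] (5, 14);  [6] (1, 4);  [7] (5, 14);  [8] (5, 14);  [9] (4, 11);  [10] (1, 4);  [11] (5, 14);  [12] (3, 11);  [13] (3, 14);  [14] (3, 11);  [15] (4, 11);  [16] (4, 11);  [17] (3, 14);  [18] (3, 14);  [19] (3, 14)

5 distinct reps among the 19 weights ⇒ 5 W_19-linkage classes:

[[1, 13, 17, 18, 19], [2, 6, 10], [3, 9, 15, 16], [4, 12, 14], [5, 7, 8, 11]]


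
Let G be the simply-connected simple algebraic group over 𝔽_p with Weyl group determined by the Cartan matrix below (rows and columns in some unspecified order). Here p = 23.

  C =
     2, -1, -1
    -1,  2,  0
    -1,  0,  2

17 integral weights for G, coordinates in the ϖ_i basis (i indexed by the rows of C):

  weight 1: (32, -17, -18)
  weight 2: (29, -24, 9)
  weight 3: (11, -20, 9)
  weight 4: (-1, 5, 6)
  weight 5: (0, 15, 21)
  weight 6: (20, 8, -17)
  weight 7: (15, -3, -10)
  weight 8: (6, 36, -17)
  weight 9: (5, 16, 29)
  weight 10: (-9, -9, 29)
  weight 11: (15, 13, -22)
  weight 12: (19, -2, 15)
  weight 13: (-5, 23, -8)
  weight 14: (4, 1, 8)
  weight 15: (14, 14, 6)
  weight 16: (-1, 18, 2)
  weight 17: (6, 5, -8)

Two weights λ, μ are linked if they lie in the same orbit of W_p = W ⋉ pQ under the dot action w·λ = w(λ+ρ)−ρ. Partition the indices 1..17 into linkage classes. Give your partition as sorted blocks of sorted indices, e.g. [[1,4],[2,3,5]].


Type A_3, rank 3, |W|=24; reorder rows/cols to standard.

λ_j+ρ reflected into Ā_23 (⟨·,θ^∨⟩≤23); 3-tuples as given:

  λ_1+ρ ↦ (0, 6, 7);  λ_2+ρ ↦ (0, 6, 7);  λ_3+ρ ↦ (7, 12, 3);  λ_4+ρ ↦ (0, 6, 7);  λ_5+ρ ↦ (1, 0, 6);  λ_6+ρ ↦ (5, 2, 9);  λ_7+ρ ↦ (5, 2, 9);  λ_8+ρ ↦ (5, 2, 9);  λ_9+ρ ↦ (0, 6, 7);  λ_10+ρ ↦ (8, 1, 7);  λ_11+ρ ↦ (5, 2, 9);  λ_12+ρ ↦ (7, 12, 3);  λ_13+ρ ↦ (7, 12, 3);  λ_14+ρ ↦ (5, 2, 9);  λ_15+ρ ↦ (8, 1, 7);  λ_16+ρ ↦ (0, 19, 3);  λ_17+ρ ↦ (0, 6, 7)

The 17 indices split into 6 linkage classes (same alcove rep ⇔ same W_23-dot-orbit):

[[1, 2, 4, 9, 17], [3, 12, 13], [5], [6, 7, 8, 11, 14], [10, 15], [16]]


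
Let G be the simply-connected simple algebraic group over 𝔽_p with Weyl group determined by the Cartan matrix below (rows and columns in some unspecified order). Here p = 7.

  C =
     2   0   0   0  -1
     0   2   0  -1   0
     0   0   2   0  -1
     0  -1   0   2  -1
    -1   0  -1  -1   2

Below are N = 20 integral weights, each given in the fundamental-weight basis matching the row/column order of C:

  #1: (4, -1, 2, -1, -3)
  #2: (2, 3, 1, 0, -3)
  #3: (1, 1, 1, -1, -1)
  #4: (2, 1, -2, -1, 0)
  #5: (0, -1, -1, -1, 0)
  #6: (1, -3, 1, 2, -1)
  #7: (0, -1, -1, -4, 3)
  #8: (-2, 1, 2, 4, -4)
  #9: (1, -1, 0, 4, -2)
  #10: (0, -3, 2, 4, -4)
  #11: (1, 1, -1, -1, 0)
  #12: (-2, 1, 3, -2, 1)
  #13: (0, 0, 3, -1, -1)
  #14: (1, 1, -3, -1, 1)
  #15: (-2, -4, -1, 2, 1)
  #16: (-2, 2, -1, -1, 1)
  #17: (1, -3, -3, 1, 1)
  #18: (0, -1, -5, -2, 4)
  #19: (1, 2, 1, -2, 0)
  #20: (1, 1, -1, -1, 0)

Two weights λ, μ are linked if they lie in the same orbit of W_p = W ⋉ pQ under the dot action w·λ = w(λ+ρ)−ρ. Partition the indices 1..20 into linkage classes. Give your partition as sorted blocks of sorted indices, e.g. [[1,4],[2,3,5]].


Dynkin diagram of C (from the 8 off-diagonal −1 entries): D_5.

W_7-reps of the 20 weights in Ā_7 (same 5-coord order as C):

  1: (3, 2, 1, 0, 0);  2: (1, 3, 0, 0, 1);  3: (2, 2, 2, 0, 0);  4: (3, 2, 1, 0, 0);  5: (1, 0, 0, 0, 1);  6: (2, 2, 2, 0, 0);  7: (1, 3, 0, 0, 1);  8: (3, 2, 1, 0, 0);  9: (1, 0, 0, 0, 1);  10: (2, 2, 0, 0, 1);  11: (2, 2, 0, 0, 1);  12: (1, 1, 4, 0, 0);  13: (1, 1, 4, 0, 0);  14: (2, 2, 2, 0, 0);  15: (1, 3, 0, 0, 1);  16: (1, 3, 0, 0, 1);  17: (2, 2, 2, 0, 0);  18: (1, 1, 4, 0, 0);  19: (2, 2, 2, 0, 0);  20: (2, 2, 0, 0, 1)

The 20 indices split into 6 linkage classes (same alcove rep ⇔ same W_7-dot-orbit):

[[1, 4, 8], [2, 7, 15, 16], [3, 6, 14, 17, 19], [5, 9], [10, 11, 20], [12, 13, 18]]


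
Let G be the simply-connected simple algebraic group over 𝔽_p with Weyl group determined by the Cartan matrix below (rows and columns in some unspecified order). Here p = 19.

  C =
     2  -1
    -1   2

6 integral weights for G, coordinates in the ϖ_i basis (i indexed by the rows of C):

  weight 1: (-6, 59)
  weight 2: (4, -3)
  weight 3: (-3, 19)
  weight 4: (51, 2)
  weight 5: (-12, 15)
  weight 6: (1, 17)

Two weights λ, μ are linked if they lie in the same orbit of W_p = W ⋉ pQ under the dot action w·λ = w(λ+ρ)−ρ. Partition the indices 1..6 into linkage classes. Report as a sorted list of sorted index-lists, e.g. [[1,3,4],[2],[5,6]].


Cartan matrix: type A_2 (|W|=6); un-permuting the 2 rows.

Alcove-folded reps (p=19, 6 weights, presented ϖ-order):

  λ_1+ρ ↦ (3, 2)
  λ_2+ρ ↦ (3, 2)
  λ_3+ρ ↦ (1, 17)
  λ_4+ρ ↦ (3, 2)
  λ_5+ρ ↦ (11, 5)
  λ_6+ρ ↦ (1, 17)

Grouping the 6 weights by Ā_19-representative: 3 linkage classes.

[[1, 2, 4], [3, 6], [5]]


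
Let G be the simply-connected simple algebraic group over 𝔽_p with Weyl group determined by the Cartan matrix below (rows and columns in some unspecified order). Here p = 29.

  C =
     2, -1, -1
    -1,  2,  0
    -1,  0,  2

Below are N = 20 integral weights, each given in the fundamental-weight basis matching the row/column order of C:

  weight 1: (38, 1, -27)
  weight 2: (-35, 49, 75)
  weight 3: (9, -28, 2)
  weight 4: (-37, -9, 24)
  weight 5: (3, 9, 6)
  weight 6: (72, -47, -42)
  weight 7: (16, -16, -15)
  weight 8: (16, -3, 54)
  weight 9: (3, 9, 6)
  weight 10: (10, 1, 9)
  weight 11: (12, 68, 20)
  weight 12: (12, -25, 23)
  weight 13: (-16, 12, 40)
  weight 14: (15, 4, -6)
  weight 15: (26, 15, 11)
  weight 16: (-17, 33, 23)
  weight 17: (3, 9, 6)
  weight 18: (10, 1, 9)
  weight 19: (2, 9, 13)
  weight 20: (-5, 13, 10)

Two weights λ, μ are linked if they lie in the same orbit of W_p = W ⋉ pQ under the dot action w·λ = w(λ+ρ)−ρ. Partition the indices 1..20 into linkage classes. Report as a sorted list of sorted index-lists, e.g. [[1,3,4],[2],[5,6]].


Root system A_3: the 3×3 matrix C matches after relabeling.

Ā_29 reps of the 20 weights (A_3, coords as presented):

    λ_1+ρ ↦ (3, 10, 14)
    λ_2+ρ ↦ (11, 5, 5)
    λ_3+ρ ↦ (3, 10, 14)
    λ_4+ρ ↦ (4, 10, 7)
    λ_5+ρ ↦ (4, 10, 7)
    λ_6+ρ ↦ (12, 3, 2)
    λ_7+ρ ↦ (12, 3, 2)
    λ_8+ρ ↦ (12, 3, 2)
    λ_9+ρ ↦ (4, 10, 7)
    λ_10+ρ ↦ (11, 2, 10)
    λ_11+ρ ↦ (11, 5, 5)
    λ_12+ρ ↦ (11, 5, 5)
    λ_13+ρ ↦ (3, 10, 14)
    λ_14+ρ ↦ (11, 5, 5)
    λ_15+ρ ↦ (3, 10, 14)
    λ_16+ρ ↦ (11, 5, 5)
    λ_17+ρ ↦ (4, 10, 7)
    λ_18+ρ ↦ (11, 2, 10)
    λ_19+ρ ↦ (3, 10, 14)
    λ_20+ρ ↦ (4, 10, 7)

Partition of {1..20} into 5 W_29-dot-orbits:

[[1, 3, 13, 15, 19], [2, 11, 12, 14, 16], [4, 5, 9, 17, 20], [6, 7, 8], [10, 18]]


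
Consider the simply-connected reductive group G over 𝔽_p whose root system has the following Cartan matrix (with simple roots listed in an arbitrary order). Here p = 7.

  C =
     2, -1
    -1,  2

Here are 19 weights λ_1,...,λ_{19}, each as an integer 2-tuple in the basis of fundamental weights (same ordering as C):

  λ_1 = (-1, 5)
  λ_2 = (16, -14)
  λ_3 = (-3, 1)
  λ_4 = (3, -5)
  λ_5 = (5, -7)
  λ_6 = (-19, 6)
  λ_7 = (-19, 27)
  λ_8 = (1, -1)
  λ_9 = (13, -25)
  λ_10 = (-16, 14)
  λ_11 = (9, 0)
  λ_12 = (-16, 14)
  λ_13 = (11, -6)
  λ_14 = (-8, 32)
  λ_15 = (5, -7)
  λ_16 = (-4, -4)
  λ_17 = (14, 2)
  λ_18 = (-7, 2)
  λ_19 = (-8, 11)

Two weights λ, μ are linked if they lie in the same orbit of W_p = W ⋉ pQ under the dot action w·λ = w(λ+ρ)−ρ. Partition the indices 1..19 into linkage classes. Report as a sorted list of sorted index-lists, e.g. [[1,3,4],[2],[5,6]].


Root system A_2: the 2×2 matrix C matches after relabeling.

W_7-reps of the 19 weights in Ā_7 (same 2-coord order as C):

  λ_1+ρ ↦ (0, 6);  λ_2+ρ ↦ (3, 3);  λ_3+ρ ↦ (2, 0);  λ_4+ρ ↦ (0, 4);  λ_5+ρ ↦ (0, 6);  λ_6+ρ ↦ (0, 4);  λ_7+ρ ↦ (0, 4);  λ_8+ρ ↦ (2, 0);  λ_9+ρ ↦ (0, 4);  λ_10+ρ ↦ (0, 6);  λ_11+ρ ↦ (3, 3);  λ_12+ρ ↦ (0, 6);  λ_13+ρ ↦ (2, 0);  λ_14+ρ ↦ (2, 0);  λ_15+ρ ↦ (0, 6);  λ_16+ρ ↦ (3, 3);  λ_17+ρ ↦ (3, 3);  λ_18+ρ ↦ (3, 3);  λ_19+ρ ↦ (2, 0)

Linkage partition of the 19 weights (4 classes, p=7):

[[1, 5, 10, 12, 15], [2, 11, 16, 17, 18], [3, 8, 13, 14, 19], [4, 6, 7, 9]]


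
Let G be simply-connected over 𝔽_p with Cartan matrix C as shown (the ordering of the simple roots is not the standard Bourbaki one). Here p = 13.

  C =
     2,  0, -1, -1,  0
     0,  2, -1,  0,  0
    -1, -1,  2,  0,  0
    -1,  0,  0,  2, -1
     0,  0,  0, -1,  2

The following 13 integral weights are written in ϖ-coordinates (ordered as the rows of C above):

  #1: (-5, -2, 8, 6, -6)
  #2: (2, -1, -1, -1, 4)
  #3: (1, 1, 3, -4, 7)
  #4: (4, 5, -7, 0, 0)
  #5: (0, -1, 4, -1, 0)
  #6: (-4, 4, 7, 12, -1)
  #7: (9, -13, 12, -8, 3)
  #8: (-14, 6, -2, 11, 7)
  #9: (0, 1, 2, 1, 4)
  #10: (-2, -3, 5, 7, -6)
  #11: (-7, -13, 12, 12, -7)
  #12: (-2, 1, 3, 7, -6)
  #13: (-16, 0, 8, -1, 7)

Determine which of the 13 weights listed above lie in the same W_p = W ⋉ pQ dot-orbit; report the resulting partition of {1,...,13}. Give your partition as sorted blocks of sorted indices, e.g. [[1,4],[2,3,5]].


Type A_5, rank 5, |W|=720; reorder rows/cols to standard.

Ā_13 reps of the 13 weights (A_5, coords as presented):

  λ_1 → (2, 1, 4, 2, 3);  λ_2 → (3, 0, 0, 0, 5);  λ_3 → (1, 2, 3, 2, 5);  λ_4 → (1, 0, 5, 0, 1);  λ_5 → (1, 0, 5, 0, 1);  λ_6 → (3, 0, 0, 0, 5);  λ_7 → (0, 2, 1, 3, 4);  λ_8 → (1, 0, 5, 0, 1);  λ_9 → (1, 2, 3, 2, 5);  λ_10 → (1, 2, 3, 2, 5);  λ_11 → (1, 0, 5, 0, 1);  λ_12 → (1, 2, 3, 2, 5);  λ_13 → (1, 2, 3, 2, 5)

The 13 indices split into 5 linkage classes (same alcove rep ⇔ same W_13-dot-orbit):

[[1], [2, 6], [3, 9, 10, 12, 13], [4, 5, 8, 11], [7]]


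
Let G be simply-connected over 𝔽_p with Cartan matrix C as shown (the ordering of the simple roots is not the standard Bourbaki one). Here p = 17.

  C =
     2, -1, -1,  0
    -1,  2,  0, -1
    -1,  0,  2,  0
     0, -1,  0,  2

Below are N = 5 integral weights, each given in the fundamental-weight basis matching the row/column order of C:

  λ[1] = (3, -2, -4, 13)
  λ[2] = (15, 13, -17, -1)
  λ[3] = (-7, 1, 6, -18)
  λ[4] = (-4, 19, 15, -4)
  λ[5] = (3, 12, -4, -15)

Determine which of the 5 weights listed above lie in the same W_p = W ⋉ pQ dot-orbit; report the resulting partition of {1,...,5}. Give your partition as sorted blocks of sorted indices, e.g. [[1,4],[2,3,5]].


A_4 Cartan matrix, 4 simple roots permuted; ρ=(1,1,1,1).

λ_j+ρ reflected into Ā_17 (⟨·,θ^∨⟩≤17); 4-tuples as given:

  λ_1 → (0, 1, 3, 13) · λ_2 → (0, 1, 3, 13) · λ_3 → (1, 2, 10, 0) · λ_4 → (0, 1, 3, 13) · λ_5 → (0, 1, 3, 13)

These 5 weights hit 2 W_17-dot-orbits; sizes (4, 1):

[[1, 2, 4, 5], [3]]


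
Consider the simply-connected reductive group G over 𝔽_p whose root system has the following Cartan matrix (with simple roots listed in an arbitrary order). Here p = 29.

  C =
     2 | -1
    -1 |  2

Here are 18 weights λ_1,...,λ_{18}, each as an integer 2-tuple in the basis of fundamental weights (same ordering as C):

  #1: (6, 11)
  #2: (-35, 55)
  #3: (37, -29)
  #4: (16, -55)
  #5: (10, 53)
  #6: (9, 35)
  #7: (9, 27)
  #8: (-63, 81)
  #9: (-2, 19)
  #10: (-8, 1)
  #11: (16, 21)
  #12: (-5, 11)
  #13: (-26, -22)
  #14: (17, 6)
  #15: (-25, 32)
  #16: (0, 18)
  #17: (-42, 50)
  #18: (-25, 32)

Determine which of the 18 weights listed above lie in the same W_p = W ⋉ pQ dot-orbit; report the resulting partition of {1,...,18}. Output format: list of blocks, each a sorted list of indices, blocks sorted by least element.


Dynkin diagram of C (from the 2 off-diagonal −1 entries): A_2.

W_29-reps of the 18 weights in Ā_29 (same 2-coord order as C):

  λ_1 → (7, 12) · λ_2 → (2, 5) · λ_3 → (1, 19) · λ_4 → (4, 8) · λ_5 → (18, 7) · λ_6 → (7, 12) · λ_7 → (1, 19) · λ_8 → (20, 5) · λ_9 → (1, 19) · λ_10 → (2, 5) · λ_11 → (7, 12) · λ_12 → (4, 8) · λ_13 → (4, 8) · λ_14 → (18, 7) · λ_15 → (20, 5) · λ_16 → (1, 19) · λ_17 → (7, 12) · λ_18 → (20, 5)

The 18 indices split into 6 linkage classes (same alcove rep ⇔ same W_29-dot-orbit):

[[1, 6, 11, 17], [2, 10], [3, 7, 9, 16], [4, 12, 13], [5, 14], [8, 15, 18]]


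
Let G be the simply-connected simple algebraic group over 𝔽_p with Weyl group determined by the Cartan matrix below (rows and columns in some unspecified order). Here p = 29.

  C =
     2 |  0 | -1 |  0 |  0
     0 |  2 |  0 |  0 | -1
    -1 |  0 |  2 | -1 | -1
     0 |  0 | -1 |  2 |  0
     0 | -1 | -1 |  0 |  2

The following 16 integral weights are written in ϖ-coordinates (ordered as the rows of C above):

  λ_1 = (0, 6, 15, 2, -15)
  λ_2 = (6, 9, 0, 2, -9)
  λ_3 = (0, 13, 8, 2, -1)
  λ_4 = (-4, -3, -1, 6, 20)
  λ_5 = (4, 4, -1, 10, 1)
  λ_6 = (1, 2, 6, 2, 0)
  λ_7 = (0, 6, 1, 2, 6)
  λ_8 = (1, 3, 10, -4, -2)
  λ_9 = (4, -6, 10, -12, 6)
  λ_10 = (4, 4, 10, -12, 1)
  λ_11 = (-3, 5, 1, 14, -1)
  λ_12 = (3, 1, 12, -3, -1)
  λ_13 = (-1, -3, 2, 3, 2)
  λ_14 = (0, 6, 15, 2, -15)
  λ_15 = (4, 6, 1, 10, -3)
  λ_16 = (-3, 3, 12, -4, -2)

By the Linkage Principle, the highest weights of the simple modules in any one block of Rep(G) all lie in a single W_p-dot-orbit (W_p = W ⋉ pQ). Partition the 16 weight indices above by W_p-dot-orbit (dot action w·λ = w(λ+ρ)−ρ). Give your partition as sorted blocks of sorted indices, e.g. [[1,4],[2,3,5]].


Cartan matrix: type D_5 (|W|=1920); un-permuting the 5 rows.

λ_j+ρ reflected into Ā_29 (⟨·,θ^∨⟩≤29); 5-tuples as given:

  [1] (1, 7, 2, 3, 7)
  [2] (0, 2, 3, 4, 1)
  [3] (1, 7, 2, 3, 7)
  [4] (0, 2, 3, 4, 1)
  [5] (5, 5, 0, 11, 2)
  [6] (2, 3, 7, 3, 1)
  [7] (1, 7, 2, 3, 7)
  [8] (2, 3, 7, 3, 1)
  [9] (5, 5, 0, 11, 2)
  [10] (5, 5, 0, 11, 2)
  [11] (2, 6, 0, 15, 0)
  [12] (4, 1, 10, 2, 1)
  [13] (0, 2, 3, 4, 1)
  [14] (1, 7, 2, 3, 7)
  [15] (5, 5, 0, 11, 2)
  [16] (2, 3, 7, 3, 1)

6 distinct reps among the 16 weights ⇒ 6 W_29-linkage classes:

[[1, 3, 7, 14], [2, 4, 13], [5, 9, 10, 15], [6, 8, 16], [11], [12]]


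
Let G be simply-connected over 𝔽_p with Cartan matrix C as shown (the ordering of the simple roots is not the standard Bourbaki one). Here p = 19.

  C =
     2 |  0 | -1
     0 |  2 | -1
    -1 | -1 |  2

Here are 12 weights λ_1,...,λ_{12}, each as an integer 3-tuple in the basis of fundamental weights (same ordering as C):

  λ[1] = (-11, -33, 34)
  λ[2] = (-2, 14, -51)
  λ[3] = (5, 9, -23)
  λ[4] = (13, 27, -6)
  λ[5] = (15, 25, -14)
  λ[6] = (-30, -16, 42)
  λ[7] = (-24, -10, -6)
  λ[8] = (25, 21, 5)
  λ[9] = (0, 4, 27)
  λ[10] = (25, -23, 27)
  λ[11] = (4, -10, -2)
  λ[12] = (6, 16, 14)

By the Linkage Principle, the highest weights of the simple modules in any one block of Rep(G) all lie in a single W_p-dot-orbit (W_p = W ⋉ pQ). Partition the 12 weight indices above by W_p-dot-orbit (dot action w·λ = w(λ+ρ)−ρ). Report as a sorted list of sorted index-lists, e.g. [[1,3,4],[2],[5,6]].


Dynkin diagram of C (from the 4 off-diagonal −1 entries): A_3.

Ā_19 reps of the 12 weights (A_3, coords as presented):

  λ_1+ρ ↦ (7, 3, 6)
  λ_2+ρ ↦ (12, 2, 1)
  λ_3+ρ ↦ (7, 3, 6)
  λ_4+ρ ↦ (5, 1, 4)
  λ_5+ρ ↦ (7, 3, 6)
  λ_6+ρ ↦ (5, 1, 4)
  λ_7+ρ ↦ (5, 1, 4)
  λ_8+ρ ↦ (7, 3, 6)
  λ_9+ρ ↦ (5, 1, 4)
  λ_10+ρ ↦ (7, 3, 6)
  λ_11+ρ ↦ (5, 1, 4)
  λ_12+ρ ↦ (12, 2, 1)

3 distinct reps among the 12 weights ⇒ 3 W_19-linkage classes:

[[1, 3, 5, 8, 10], [2, 12], [4, 6, 7, 9, 11]]
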